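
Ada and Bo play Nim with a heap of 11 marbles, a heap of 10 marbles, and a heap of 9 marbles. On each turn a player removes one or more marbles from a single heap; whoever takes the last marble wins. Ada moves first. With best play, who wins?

Ada wins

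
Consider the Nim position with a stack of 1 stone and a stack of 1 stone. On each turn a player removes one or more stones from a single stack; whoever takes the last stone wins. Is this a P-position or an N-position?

P-position

Bitwise XOR of the heap sizes:
  1  (1)
  1  (1)
  -
  0  (0)
The nim-sum is 0, so this is a P-position: the player to move is in a losing position under optimal play.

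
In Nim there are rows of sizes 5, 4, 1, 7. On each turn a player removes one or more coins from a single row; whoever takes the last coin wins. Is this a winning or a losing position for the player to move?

Winning position

Nim-sum: 5 ⊕ 4 ⊕ 1 ⊕ 7 = 7.
The nim-sum is 7 ≠ 0, so this is an N-position: the player to move can win.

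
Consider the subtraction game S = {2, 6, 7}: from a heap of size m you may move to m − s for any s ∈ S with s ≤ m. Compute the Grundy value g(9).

0

Compute g(0), g(1), … for moves {2, 6, 7}:
g(0) = mex{} = 0
g(1) = mex{} = 0
g(2) = mex{0} = 1
g(3) = mex{0} = 1
g(4) = mex{1} = 0
g(5) = mex{1} = 0
g(6) = mex{0} = 1
g(7) = mex{0} = 1
g(8) = mex{0,1} = 2
g(9) = mex{1} = 0
So g(9) = 0.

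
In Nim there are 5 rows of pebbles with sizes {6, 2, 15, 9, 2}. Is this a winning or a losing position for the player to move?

Compute the nim-sum pairwise:
6 ⊕ 2 = 4
4 ⊕ 15 = 11
11 ⊕ 9 = 2
2 ⊕ 2 = 0
The nim-sum is 0, so this is a P-position: the player to move is in a losing position under optimal play.

Losing position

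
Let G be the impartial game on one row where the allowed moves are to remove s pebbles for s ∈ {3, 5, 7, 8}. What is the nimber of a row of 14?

Grundy values for subtraction set {3, 5, 7, 8}:
k:     0  1  2  3  4  5  6  7  8  9 10 11 12 13 14
g(k):  0  0  0  1  1  1  2  2  2  3  3  0  0  0  1
So g(14) = 1.

1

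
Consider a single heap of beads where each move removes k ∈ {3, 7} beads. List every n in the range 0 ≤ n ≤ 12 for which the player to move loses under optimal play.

Grundy values for subtraction set {3, 7}:
g(0) = mex{} = 0
g(1) = mex{} = 0
g(2) = mex{} = 0
g(3) = mex{0} = 1
g(4) = mex{0} = 1
g(5) = mex{0} = 1
g(6) = mex{1} = 0
g(7) = mex{0,1} = 2
g(8) = mex{0,1} = 2
g(9) = mex{0} = 1
g(10) = mex{1,2} = 0
g(11) = mex{1,2} = 0
g(12) = mex{1} = 0
The P-positions (g = 0) in 0..12 are 0, 1, 2, 6, 10, 11, 12.

0, 1, 2, 6, 10, 11, 12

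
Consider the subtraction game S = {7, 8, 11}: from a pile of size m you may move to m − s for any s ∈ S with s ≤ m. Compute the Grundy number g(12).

1

Grundy values for subtraction set {7, 8, 11}:
g(0) = mex{} = 0
g(1) = mex{} = 0
g(2) = mex{} = 0
g(3) = mex{} = 0
g(4) = mex{} = 0
g(5) = mex{} = 0
g(6) = mex{} = 0
g(7) = mex{0} = 1
g(8) = mex{0} = 1
g(9) = mex{0} = 1
g(10) = mex{0} = 1
g(11) = mex{0} = 1
g(12) = mex{0} = 1
So g(12) = 1.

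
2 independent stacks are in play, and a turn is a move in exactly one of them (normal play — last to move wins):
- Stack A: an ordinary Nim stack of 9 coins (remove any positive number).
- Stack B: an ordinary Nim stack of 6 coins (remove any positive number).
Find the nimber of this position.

15

Stack A is a plain Nim stack of size 9, so its Grundy value is 9.
Stack B is a plain Nim stack of size 6, so its Grundy value is 6.
By the Sprague-Grundy theorem, the Grundy value of a sum of independent games is the XOR of the component values.
Combined value = 9 ⊕ 6 = 15.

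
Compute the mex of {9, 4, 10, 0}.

1

0 is in the set but 1 is not, so the mex is 1.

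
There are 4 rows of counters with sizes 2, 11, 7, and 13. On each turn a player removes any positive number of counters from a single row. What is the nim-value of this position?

Nim-sum: 2 ⊕ 11 ⊕ 7 ⊕ 13 = 3.

3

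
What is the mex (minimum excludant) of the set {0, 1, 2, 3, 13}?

The values 0, 1, 2, 3 are all present; 4 is the first non-negative integer missing from the set.

4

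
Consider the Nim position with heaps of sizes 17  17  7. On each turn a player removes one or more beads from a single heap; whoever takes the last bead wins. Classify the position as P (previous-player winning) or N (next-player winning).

Nim-sum: 17 XOR 17 XOR 7 = 7.
The nim-sum is 7 ≠ 0, so this is an N-position: the player to move can win.

N-position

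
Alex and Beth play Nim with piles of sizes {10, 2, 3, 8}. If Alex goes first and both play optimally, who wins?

Alex wins

In binary:
  1010  (10)
  0010  (2)
  0011  (3)
  1000  (8)
  ----
  0011  (3)
The nim-sum is 3 ≠ 0, so this is an N-position: the player to move can win; Alex has a winning move.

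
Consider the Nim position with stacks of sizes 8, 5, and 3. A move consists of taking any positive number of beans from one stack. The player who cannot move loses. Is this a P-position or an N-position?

N-position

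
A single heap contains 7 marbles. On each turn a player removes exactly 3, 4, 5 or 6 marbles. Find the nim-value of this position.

2

Grundy values for subtraction set {3, 4, 5, 6}:
k:     0  1  2  3  4  5  6  7
g(k):  0  0  0  1  1  1  2  2
So g(7) = 2.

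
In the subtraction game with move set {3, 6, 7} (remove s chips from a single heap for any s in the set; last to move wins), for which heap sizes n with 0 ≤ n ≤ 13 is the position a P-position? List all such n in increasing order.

0, 1, 2, 10, 11, 12

Build the Grundy sequence with g(k) = mex{g(k−s) : s ∈ {3, 6, 7}, s ≤ k}:
g(0) = mex{} = 0
g(1) = mex{} = 0
g(2) = mex{} = 0
g(3) = mex{0} = 1
g(4) = mex{0} = 1
g(5) = mex{0} = 1
g(6) = mex{0,1} = 2
g(7) = mex{0,1} = 2
g(8) = mex{0,1} = 2
g(9) = mex{0,1,2} = 3
g(10) = mex{1,2} = 0
g(11) = mex{1,2} = 0
g(12) = mex{1,2,3} = 0
g(13) = mex{0,2} = 1
The P-positions (g = 0) in 0..13 are 0, 1, 2, 10, 11, 12.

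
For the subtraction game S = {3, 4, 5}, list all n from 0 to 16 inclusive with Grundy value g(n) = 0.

0, 1, 2, 8, 9, 10, 16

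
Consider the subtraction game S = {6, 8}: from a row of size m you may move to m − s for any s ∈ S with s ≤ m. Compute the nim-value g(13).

Build the Grundy sequence with g(k) = mex{g(k−s) : s ∈ {6, 8}, s ≤ k}:
g(0) = mex{} = 0
g(1) = mex{} = 0
g(2) = mex{} = 0
g(3) = mex{} = 0
g(4) = mex{} = 0
g(5) = mex{} = 0
g(6) = mex{0} = 1
g(7) = mex{0} = 1
g(8) = mex{0} = 1
g(9) = mex{0} = 1
g(10) = mex{0} = 1
g(11) = mex{0} = 1
g(12) = mex{0,1} = 2
g(13) = mex{0,1} = 2
So g(13) = 2.

2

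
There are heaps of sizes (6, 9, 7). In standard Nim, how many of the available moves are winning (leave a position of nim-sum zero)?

Nim-sum: 6 ^ 9 ^ 7 = 8.
The overall nim-sum is X = 8. A heap of size p has a winning move iff p XOR X < p (reduce it to p XOR X).
  6: 6 XOR 8 = 14 ≥ 6 — no move.
  9: 9 XOR 8 = 1 < 9 — winning move (to 1).
  7: 7 XOR 8 = 15 ≥ 7 — no move.
That gives 1 winning move.

1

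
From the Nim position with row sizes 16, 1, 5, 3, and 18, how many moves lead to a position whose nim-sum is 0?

Compute the nim-sum pairwise:
16 ^ 1 = 17
17 ^ 5 = 20
20 ^ 3 = 23
23 ^ 18 = 5
The overall nim-sum is X = 5. A row of size p has a winning move iff p XOR X < p (reduce it to p XOR X).
  16: 16 XOR 5 = 21 ≥ 16 — no move.
  1: 1 XOR 5 = 4 ≥ 1 — no move.
  5: 5 XOR 5 = 0 < 5 — winning move (to 0).
  3: 3 XOR 5 = 6 ≥ 3 — no move.
  18: 18 XOR 5 = 23 ≥ 18 — no move.
That gives 1 winning move.

1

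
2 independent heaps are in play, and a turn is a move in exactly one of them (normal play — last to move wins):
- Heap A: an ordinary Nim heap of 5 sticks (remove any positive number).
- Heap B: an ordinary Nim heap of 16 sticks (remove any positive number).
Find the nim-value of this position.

21

Heap A is a plain Nim heap of size 5, so its Grundy value is 5.
Heap B is a plain Nim heap of size 16, so its Grundy value is 16.
By the Sprague-Grundy theorem, the Grundy value of a sum of independent games is the XOR of the component values.
Combined value = 5 ⊕ 16 = 21.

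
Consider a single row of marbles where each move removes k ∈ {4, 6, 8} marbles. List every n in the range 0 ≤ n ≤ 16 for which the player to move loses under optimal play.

0, 1, 2, 3, 12, 13, 14, 15

Build the Grundy sequence with g(k) = mex{g(k−s) : s ∈ {4, 6, 8}, s ≤ k}:
k:     0  1  2  3  4  5  6  7  8  9 10 11 12 13 14 15 16
g(k):  0  0  0  0  1  1  1  1  2  2  2  2  0  0  0  0  1
The P-positions (g = 0) in 0..16 are 0, 1, 2, 3, 12, 13, 14, 15.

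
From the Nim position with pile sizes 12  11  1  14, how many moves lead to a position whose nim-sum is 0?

3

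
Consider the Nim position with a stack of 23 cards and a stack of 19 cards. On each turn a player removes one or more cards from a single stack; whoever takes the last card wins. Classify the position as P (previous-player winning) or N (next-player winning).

N-position

Bitwise XOR of the heap sizes:
  10111  (23)
  10011  (19)
  -----
  00100  (4)
The nim-sum is 4 ≠ 0, so this is an N-position: the player to move can win.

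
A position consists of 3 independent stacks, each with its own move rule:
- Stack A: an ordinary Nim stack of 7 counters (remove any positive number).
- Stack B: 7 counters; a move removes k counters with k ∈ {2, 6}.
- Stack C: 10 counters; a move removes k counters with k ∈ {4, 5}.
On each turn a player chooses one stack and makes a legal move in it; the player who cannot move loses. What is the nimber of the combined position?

6

Stack A is a plain Nim stack of size 7, so its Grundy value is 7.
Build the Grundy sequence for stack B with g(k) = mex{g(k−s) : s ∈ {2, 6}, s ≤ k}:
g(0) = mex{} = 0
g(1) = mex{} = 0
g(2) = mex{0} = 1
g(3) = mex{0} = 1
g(4) = mex{1} = 0
g(5) = mex{1} = 0
g(6) = mex{0} = 1
g(7) = mex{0} = 1
So g(7) = 1.
For stack C, compute g(0), g(1), … with moves {4, 5}:
k:     0  1  2  3  4  5  6  7  8  9 10
g(k):  0  0  0  0  1  1  1  1  2  0  0
So g(10) = 0.
By the Sprague-Grundy theorem, the Grundy value of a sum of independent games is the XOR of the component values.
Combined value = 7 XOR 1 XOR 0 = 6.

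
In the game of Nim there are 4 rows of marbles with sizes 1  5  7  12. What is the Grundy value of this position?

15

Bitwise XOR of the heap sizes:
  0001  (1)
  0101  (5)
  0111  (7)
  1100  (12)
  ----
  1111  (15)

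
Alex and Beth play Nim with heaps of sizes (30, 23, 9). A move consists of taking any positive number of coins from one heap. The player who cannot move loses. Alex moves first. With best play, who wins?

Beth wins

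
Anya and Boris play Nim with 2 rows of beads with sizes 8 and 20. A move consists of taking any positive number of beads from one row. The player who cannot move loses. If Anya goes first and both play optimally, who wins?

Anya wins

Nim-sum: 8 ⊕ 20 = 28.
The nim-sum is 28 ≠ 0, so this is an N-position: the player to move can win; Anya has a winning move.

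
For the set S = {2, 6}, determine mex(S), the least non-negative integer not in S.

0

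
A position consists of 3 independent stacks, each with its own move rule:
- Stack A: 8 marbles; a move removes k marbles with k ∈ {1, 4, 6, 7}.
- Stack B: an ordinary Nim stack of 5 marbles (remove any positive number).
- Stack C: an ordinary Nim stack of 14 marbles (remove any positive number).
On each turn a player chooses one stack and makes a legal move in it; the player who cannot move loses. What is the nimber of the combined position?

8

Build the Grundy sequence for stack A with g(k) = mex{g(k−s) : s ∈ {1, 4, 6, 7}, s ≤ k}:
k:     0  1  2  3  4  5  6  7  8
g(k):  0  1  0  1  2  0  1  2  3
So g(8) = 3.
Stack B is a plain Nim stack of size 5, so its Grundy value is 5.
Stack C is a plain Nim stack of size 14, so its Grundy value is 14.
By the Sprague-Grundy theorem, the Grundy value of a sum of independent games is the XOR of the component values.
Combined value = 3 ⊕ 5 ⊕ 14 = 8.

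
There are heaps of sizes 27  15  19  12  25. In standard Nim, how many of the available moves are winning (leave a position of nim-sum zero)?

3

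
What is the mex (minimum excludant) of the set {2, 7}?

0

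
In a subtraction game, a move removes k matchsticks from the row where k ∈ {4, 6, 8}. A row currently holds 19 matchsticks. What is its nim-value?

1

Build the Grundy sequence with g(k) = mex{g(k−s) : s ∈ {4, 6, 8}, s ≤ k}:
k:     0  1  2  3  4  5  6  7  8  9 10 11 12 13 14 15 16 17 18 19
g(k):  0  0  0  0  1  1  1  1  2  2  2  2  0  0  0  0  1  1  1  1
So g(19) = 1.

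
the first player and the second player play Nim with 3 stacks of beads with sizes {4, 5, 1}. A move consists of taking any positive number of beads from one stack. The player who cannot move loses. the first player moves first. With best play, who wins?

the second player wins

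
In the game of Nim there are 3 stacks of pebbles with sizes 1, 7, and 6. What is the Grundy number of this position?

Compute the nim-sum pairwise:
1 ⊕ 7 = 6
6 ⊕ 6 = 0

0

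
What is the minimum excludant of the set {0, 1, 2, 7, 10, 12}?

3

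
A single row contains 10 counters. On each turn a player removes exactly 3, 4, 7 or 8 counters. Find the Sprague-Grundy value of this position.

3

Grundy values for subtraction set {3, 4, 7, 8}:
k:     0  1  2  3  4  5  6  7  8  9 10
g(k):  0  0  0  1  1  1  2  2  2  3  3
So g(10) = 3.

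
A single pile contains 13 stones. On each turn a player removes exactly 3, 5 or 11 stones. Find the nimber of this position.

Grundy values for subtraction set {3, 5, 11}:
g(0) = mex{} = 0
g(1) = mex{} = 0
g(2) = mex{} = 0
g(3) = mex{0} = 1
g(4) = mex{0} = 1
g(5) = mex{0} = 1
g(6) = mex{0,1} = 2
g(7) = mex{0,1} = 2
g(8) = mex{1} = 0
g(9) = mex{1,2} = 0
g(10) = mex{1,2} = 0
g(11) = mex{0,2} = 1
g(12) = mex{0,2} = 1
g(13) = mex{0} = 1
So g(13) = 1.

1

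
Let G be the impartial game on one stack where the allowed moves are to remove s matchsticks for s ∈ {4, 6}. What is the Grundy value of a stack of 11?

Grundy values for subtraction set {4, 6}:
k:     0  1  2  3  4  5  6  7  8  9 10 11
g(k):  0  0  0  0  1  1  1  1  2  2  0  0
So g(11) = 0.

0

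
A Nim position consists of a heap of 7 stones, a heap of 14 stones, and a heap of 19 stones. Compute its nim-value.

Nim-sum: 7 ⊕ 14 ⊕ 19 = 26.

26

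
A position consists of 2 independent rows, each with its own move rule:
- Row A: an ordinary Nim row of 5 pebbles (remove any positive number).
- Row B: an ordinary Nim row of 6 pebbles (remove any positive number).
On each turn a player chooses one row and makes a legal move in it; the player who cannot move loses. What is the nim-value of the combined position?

3

Row A is a plain Nim row of size 5, so its Grundy value is 5.
Row B is a plain Nim row of size 6, so its Grundy value is 6.
The value of a disjunctive sum is the nim-sum of the parts.
Combined value = 5 XOR 6 = 3.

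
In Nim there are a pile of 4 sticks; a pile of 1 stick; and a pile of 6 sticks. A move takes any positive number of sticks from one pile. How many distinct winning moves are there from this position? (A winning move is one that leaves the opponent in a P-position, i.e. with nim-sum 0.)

1

Compute the nim-sum pairwise:
4 XOR 1 = 5
5 XOR 6 = 3
The overall nim-sum is X = 3. A pile of size p has a winning move iff p XOR X < p (reduce it to p XOR X).
  4: 4 XOR 3 = 7 ≥ 4 — no move.
  1: 1 XOR 3 = 2 ≥ 1 — no move.
  6: 6 XOR 3 = 5 < 6 — winning move (to 5).
That gives 1 winning move.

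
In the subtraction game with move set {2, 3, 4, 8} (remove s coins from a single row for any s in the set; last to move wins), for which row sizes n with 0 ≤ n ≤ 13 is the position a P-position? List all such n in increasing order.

0, 1, 6, 7, 12, 13

Grundy values for subtraction set {2, 3, 4, 8}:
k:     0  1  2  3  4  5  6  7  8  9 10 11 12 13
g(k):  0  0  1  1  2  2  0  0  1  1  2  2  0  0
The P-positions (g = 0) in 0..13 are 0, 1, 6, 7, 12, 13.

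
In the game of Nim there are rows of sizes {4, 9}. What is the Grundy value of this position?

13

Nim-sum: 4 XOR 9 = 13.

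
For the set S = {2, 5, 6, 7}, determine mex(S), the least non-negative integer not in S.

0

0 is not in the set, so the mex is 0.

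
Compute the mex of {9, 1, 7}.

0

0 is not in the set, so the mex is 0.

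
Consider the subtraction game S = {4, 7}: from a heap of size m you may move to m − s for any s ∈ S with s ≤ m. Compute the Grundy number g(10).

2

Compute g(0), g(1), … for moves {4, 7}:
k:     0  1  2  3  4  5  6  7  8  9 10
g(k):  0  0  0  0  1  1  1  1  2  2  2
So g(10) = 2.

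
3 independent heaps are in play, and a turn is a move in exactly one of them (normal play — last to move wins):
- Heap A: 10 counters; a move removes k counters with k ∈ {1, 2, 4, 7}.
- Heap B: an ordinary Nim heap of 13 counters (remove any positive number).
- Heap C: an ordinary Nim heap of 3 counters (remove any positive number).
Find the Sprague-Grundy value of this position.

For heap A, compute g(0), g(1), … with moves {1, 2, 4, 7}:
g(0) = mex{} = 0
g(1) = mex{0} = 1
g(2) = mex{0,1} = 2
g(3) = mex{1,2} = 0
g(4) = mex{0,2} = 1
g(5) = mex{0,1} = 2
g(6) = mex{1,2} = 0
g(7) = mex{0,2} = 1
g(8) = mex{0,1} = 2
g(9) = mex{1,2} = 0
g(10) = mex{0,2} = 1
So g(10) = 1.
Heap B is a plain Nim heap of size 13, so its Grundy value is 13.
Heap C is a plain Nim heap of size 3, so its Grundy value is 3.
The value of a disjunctive sum is the nim-sum of the parts.
Combined value = 1 XOR 13 XOR 3 = 15.

15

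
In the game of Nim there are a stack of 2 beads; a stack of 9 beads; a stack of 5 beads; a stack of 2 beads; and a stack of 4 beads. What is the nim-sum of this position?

8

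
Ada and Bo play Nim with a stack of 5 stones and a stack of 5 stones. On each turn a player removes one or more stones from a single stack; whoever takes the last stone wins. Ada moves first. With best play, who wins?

Bo wins

Write each in binary and XOR column by column:
  101  (5)
  101  (5)
  ---
  000  (0)
The nim-sum is 0, so this is a P-position: the player to move is in a losing position under optimal play; Ada is about to move from it and so loses — Bo wins.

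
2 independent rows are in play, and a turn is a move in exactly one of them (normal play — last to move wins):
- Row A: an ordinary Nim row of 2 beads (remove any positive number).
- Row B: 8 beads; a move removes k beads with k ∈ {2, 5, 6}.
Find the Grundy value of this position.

2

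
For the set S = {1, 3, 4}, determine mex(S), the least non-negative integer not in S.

0

0 is not in the set, so the mex is 0.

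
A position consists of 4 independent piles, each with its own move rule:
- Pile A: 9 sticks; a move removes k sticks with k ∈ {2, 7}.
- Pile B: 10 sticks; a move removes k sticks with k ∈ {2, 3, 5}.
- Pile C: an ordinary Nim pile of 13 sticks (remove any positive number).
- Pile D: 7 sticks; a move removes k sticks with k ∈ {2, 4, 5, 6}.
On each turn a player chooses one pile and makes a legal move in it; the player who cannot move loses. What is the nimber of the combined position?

Build the Grundy sequence for pile A with g(k) = mex{g(k−s) : s ∈ {2, 7}, s ≤ k}:
k:     0  1  2  3  4  5  6  7  8  9
g(k):  0  0  1  1  0  0  1  1  2  0
So g(9) = 0.
For pile B, compute g(0), g(1), … with moves {2, 3, 5}:
k:     0  1  2  3  4  5  6  7  8  9 10
g(k):  0  0  1  1  2  2  3  0  0  1  1
So g(10) = 1.
Pile C is a plain Nim pile of size 13, so its Grundy value is 13.
Build the Grundy sequence for pile D with g(k) = mex{g(k−s) : s ∈ {2, 4, 5, 6}, s ≤ k}:
g(0) = mex{} = 0
g(1) = mex{} = 0
g(2) = mex{0} = 1
g(3) = mex{0} = 1
g(4) = mex{0,1} = 2
g(5) = mex{0,1} = 2
g(6) = mex{0,1,2} = 3
g(7) = mex{0,1,2} = 3
So g(7) = 3.
By the Sprague-Grundy theorem, the Grundy value of a sum of independent games is the XOR of the component values.
Combined value = 0 XOR 1 XOR 13 XOR 3 = 15.

15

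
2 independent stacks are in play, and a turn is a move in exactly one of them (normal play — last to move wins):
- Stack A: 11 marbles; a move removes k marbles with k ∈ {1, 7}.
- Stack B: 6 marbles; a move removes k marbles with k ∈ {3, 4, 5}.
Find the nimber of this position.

3

For stack A, compute g(0), g(1), … with moves {1, 7}:
g(0) = mex{} = 0
g(1) = mex{0} = 1
g(2) = mex{1} = 0
g(3) = mex{0} = 1
g(4) = mex{1} = 0
g(5) = mex{0} = 1
g(6) = mex{1} = 0
g(7) = mex{0} = 1
g(8) = mex{1} = 0
g(9) = mex{0} = 1
g(10) = mex{1} = 0
g(11) = mex{0} = 1
So g(11) = 1.
Build the Grundy sequence for stack B with g(k) = mex{g(k−s) : s ∈ {3, 4, 5}, s ≤ k}:
g(0) = mex{} = 0
g(1) = mex{} = 0
g(2) = mex{} = 0
g(3) = mex{0} = 1
g(4) = mex{0} = 1
g(5) = mex{0} = 1
g(6) = mex{0,1} = 2
So g(6) = 2.
The value of a disjunctive sum is the nim-sum of the parts.
Combined value = 1 ⊕ 2 = 3.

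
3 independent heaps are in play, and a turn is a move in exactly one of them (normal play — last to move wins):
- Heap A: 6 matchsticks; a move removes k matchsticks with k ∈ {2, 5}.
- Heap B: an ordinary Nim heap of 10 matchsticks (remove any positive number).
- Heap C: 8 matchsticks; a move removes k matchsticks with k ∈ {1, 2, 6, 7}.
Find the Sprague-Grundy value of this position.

Build the Grundy sequence for heap A with g(k) = mex{g(k−s) : s ∈ {2, 5}, s ≤ k}:
k:     0  1  2  3  4  5  6
g(k):  0  0  1  1  0  2  1
So g(6) = 1.
Heap B is a plain Nim heap of size 10, so its Grundy value is 10.
For heap C, compute g(0), g(1), … with moves {1, 2, 6, 7}:
g(0) = mex{} = 0
g(1) = mex{0} = 1
g(2) = mex{0,1} = 2
g(3) = mex{1,2} = 0
g(4) = mex{0,2} = 1
g(5) = mex{0,1} = 2
g(6) = mex{0,1,2} = 3
g(7) = mex{0,1,2,3} = 4
g(8) = mex{1,2,3,4} = 0
So g(8) = 0.
The value of a disjunctive sum is the nim-sum of the parts.
Combined value = 1 ⊕ 10 ⊕ 0 = 11.

11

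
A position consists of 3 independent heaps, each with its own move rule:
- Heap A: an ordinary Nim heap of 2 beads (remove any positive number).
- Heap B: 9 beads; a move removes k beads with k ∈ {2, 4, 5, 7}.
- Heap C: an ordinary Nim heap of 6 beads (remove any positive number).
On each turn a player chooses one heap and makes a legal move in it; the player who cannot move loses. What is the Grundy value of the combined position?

Heap A is a plain Nim heap of size 2, so its Grundy value is 2.
Grundy values for heap B (subtraction set {2, 4, 5, 7}):
g(0) = mex{} = 0
g(1) = mex{} = 0
g(2) = mex{0} = 1
g(3) = mex{0} = 1
g(4) = mex{0,1} = 2
g(5) = mex{0,1} = 2
g(6) = mex{0,1,2} = 3
g(7) = mex{0,1,2} = 3
g(8) = mex{0,1,2,3} = 4
g(9) = mex{1,2,3} = 0
So g(9) = 0.
Heap C is a plain Nim heap of size 6, so its Grundy value is 6.
The value of a disjunctive sum is the nim-sum of the parts.
Combined value = 2 XOR 0 XOR 6 = 4.

4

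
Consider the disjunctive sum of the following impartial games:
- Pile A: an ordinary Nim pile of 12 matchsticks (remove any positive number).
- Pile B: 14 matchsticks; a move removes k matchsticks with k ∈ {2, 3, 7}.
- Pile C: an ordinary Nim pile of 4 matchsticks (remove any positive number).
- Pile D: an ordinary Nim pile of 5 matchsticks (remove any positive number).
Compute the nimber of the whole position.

15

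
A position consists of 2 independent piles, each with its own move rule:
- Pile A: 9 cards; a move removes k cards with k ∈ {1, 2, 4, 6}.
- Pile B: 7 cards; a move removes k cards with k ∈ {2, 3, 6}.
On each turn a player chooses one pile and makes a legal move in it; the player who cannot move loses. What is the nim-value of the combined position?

Grundy values for pile A (subtraction set {1, 2, 4, 6}):
k:     0  1  2  3  4  5  6  7  8  9
g(k):  0  1  2  0  1  2  3  4  0  1
So g(9) = 1.
Build the Grundy sequence for pile B with g(k) = mex{g(k−s) : s ∈ {2, 3, 6}, s ≤ k}:
g(0) = mex{} = 0
g(1) = mex{} = 0
g(2) = mex{0} = 1
g(3) = mex{0} = 1
g(4) = mex{0,1} = 2
g(5) = mex{1} = 0
g(6) = mex{0,1,2} = 3
g(7) = mex{0,2} = 1
So g(7) = 1.
The value of a disjunctive sum is the nim-sum of the parts.
Combined value = 1 XOR 1 = 0.

0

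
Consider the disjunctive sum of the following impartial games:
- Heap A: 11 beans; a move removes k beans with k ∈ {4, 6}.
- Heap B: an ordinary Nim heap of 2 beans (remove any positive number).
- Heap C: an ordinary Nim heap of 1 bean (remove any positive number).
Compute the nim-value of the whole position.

3

Grundy values for heap A (subtraction set {4, 6}):
k:     0  1  2  3  4  5  6  7  8  9 10 11
g(k):  0  0  0  0  1  1  1  1  2  2  0  0
So g(11) = 0.
Heap B is a plain Nim heap of size 2, so its Grundy value is 2.
Heap C is a plain Nim heap of size 1, so its Grundy value is 1.
The value of a disjunctive sum is the nim-sum of the parts.
Combined value = 0 XOR 2 XOR 1 = 3.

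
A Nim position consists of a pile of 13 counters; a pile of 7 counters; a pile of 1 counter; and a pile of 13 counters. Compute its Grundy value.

6

Nim-sum: 13 XOR 7 XOR 1 XOR 13 = 6.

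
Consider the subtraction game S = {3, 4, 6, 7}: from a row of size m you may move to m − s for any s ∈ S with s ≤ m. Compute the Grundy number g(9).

3

Compute g(0), g(1), … for moves {3, 4, 6, 7}:
g(0) = mex{} = 0
g(1) = mex{} = 0
g(2) = mex{} = 0
g(3) = mex{0} = 1
g(4) = mex{0} = 1
g(5) = mex{0} = 1
g(6) = mex{0,1} = 2
g(7) = mex{0,1} = 2
g(8) = mex{0,1} = 2
g(9) = mex{0,1,2} = 3
So g(9) = 3.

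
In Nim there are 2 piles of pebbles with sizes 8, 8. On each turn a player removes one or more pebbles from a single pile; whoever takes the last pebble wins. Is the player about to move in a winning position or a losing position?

Write each in binary and XOR column by column:
  1000  (8)
  1000  (8)
  ----
  0000  (0)
The nim-sum is 0, so this is a P-position: the player to move is in a losing position under optimal play.

Losing position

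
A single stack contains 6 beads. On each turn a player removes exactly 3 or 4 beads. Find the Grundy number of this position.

Build the Grundy sequence with g(k) = mex{g(k−s) : s ∈ {3, 4}, s ≤ k}:
g(0) = mex{} = 0
g(1) = mex{} = 0
g(2) = mex{} = 0
g(3) = mex{0} = 1
g(4) = mex{0} = 1
g(5) = mex{0} = 1
g(6) = mex{0,1} = 2
So g(6) = 2.

2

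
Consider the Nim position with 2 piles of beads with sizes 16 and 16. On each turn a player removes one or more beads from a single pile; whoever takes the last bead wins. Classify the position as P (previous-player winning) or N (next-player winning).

P-position

Write each in binary and XOR column by column:
  10000  (16)
  10000  (16)
  -----
  00000  (0)
The nim-sum is 0, so this is a P-position: the player to move is in a losing position under optimal play.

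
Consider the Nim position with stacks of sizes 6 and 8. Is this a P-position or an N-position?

Compute the nim-sum pairwise:
6 XOR 8 = 14
The nim-sum is 14 ≠ 0, so this is an N-position: the player to move can win.

N-position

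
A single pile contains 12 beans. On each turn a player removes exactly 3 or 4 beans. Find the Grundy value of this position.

1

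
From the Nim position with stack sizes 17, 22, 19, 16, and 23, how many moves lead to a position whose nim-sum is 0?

In binary:
  10001  (17)
  10110  (22)
  10011  (19)
  10000  (16)
  10111  (23)
  -----
  10011  (19)
The overall nim-sum is X = 19. A stack of size p has a winning move iff p XOR X < p (reduce it to p XOR X).
  17: 17 XOR 19 = 2 < 17 — winning move (to 2).
  22: 22 XOR 19 = 5 < 22 — winning move (to 5).
  19: 19 XOR 19 = 0 < 19 — winning move (to 0).
  16: 16 XOR 19 = 3 < 16 — winning move (to 3).
  23: 23 XOR 19 = 4 < 23 — winning move (to 4).
That gives 5 winning moves.

5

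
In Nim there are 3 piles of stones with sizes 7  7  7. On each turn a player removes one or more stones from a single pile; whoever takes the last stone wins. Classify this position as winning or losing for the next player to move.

Bitwise XOR of the heap sizes:
  111  (7)
  111  (7)
  111  (7)
  ---
  111  (7)
The nim-sum is 7 ≠ 0, so this is an N-position: the player to move can win.

Winning position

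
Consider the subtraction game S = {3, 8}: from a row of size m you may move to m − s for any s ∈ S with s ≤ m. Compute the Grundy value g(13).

0

Grundy values for subtraction set {3, 8}:
k:     0  1  2  3  4  5  6  7  8  9 10 11 12 13
g(k):  0  0  0  1  1  1  0  0  2  1  1  0  0  0
So g(13) = 0.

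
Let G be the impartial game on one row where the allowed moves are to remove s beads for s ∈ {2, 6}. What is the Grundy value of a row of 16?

Grundy values for subtraction set {2, 6}:
k:     0  1  2  3  4  5  6  7  8  9 10 11 12 13 14 15 16
g(k):  0  0  1  1  0  0  1  1  0  0  1  1  0  0  1  1  0
So g(16) = 0.

0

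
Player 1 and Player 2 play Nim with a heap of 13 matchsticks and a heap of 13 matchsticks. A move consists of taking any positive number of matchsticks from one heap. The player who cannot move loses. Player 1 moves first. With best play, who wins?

Bitwise XOR of the heap sizes:
  1101  (13)
  1101  (13)
  ----
  0000  (0)
The nim-sum is 0, so this is a P-position: the player to move is in a losing position under optimal play; Player 1 is about to move from it and so loses — Player 2 wins.

Player 2 wins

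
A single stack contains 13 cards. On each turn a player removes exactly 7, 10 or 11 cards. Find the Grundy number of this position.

Compute g(0), g(1), … for moves {7, 10, 11}:
g(0) = mex{} = 0
g(1) = mex{} = 0
g(2) = mex{} = 0
g(3) = mex{} = 0
g(4) = mex{} = 0
g(5) = mex{} = 0
g(6) = mex{} = 0
g(7) = mex{0} = 1
g(8) = mex{0} = 1
g(9) = mex{0} = 1
g(10) = mex{0} = 1
g(11) = mex{0} = 1
g(12) = mex{0} = 1
g(13) = mex{0} = 1
So g(13) = 1.

1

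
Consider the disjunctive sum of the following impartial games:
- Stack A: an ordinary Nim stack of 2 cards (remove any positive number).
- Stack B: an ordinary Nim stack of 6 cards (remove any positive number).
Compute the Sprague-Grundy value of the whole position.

4

Stack A is a plain Nim stack of size 2, so its Grundy value is 2.
Stack B is a plain Nim stack of size 6, so its Grundy value is 6.
By the Sprague-Grundy theorem, the Grundy value of a sum of independent games is the XOR of the component values.
Combined value = 2 XOR 6 = 4.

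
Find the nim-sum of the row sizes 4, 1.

5

Compute the nim-sum pairwise:
4 XOR 1 = 5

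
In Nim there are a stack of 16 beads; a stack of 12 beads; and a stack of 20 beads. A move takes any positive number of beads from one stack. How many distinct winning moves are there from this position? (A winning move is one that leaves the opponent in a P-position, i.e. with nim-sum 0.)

1

Nim-sum: 16 ⊕ 12 ⊕ 20 = 8.
The overall nim-sum is X = 8. A stack of size p has a winning move iff p XOR X < p (reduce it to p XOR X).
  16: 16 XOR 8 = 24 ≥ 16 — no move.
  12: 12 XOR 8 = 4 < 12 — winning move (to 4).
  20: 20 XOR 8 = 28 ≥ 20 — no move.
That gives 1 winning move.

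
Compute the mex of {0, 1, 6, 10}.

The values 0, 1 are all present; 2 is the first non-negative integer missing from the set.

2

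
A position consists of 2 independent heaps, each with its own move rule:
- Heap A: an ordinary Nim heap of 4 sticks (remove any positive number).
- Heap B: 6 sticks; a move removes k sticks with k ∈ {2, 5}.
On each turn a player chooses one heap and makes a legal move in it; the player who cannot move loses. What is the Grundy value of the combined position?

Heap A is a plain Nim heap of size 4, so its Grundy value is 4.
Grundy values for heap B (subtraction set {2, 5}):
k:     0  1  2  3  4  5  6
g(k):  0  0  1  1  0  2  1
So g(6) = 1.
By the Sprague-Grundy theorem, the Grundy value of a sum of independent games is the XOR of the component values.
Combined value = 4 XOR 1 = 5.

5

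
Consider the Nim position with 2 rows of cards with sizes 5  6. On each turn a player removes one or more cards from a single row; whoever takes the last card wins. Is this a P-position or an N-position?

N-position

Nim-sum: 5 ^ 6 = 3.
The nim-sum is 3 ≠ 0, so this is an N-position: the player to move can win.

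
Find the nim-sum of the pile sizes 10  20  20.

10

Compute the nim-sum pairwise:
10 ⊕ 20 = 30
30 ⊕ 20 = 10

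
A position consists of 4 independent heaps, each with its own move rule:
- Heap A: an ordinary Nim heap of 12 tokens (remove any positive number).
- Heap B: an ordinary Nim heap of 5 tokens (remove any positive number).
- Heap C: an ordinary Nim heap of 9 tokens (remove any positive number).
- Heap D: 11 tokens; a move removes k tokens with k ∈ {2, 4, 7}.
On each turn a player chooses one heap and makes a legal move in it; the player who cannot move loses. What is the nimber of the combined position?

1

Heap A is a plain Nim heap of size 12, so its Grundy value is 12.
Heap B is a plain Nim heap of size 5, so its Grundy value is 5.
Heap C is a plain Nim heap of size 9, so its Grundy value is 9.
Build the Grundy sequence for heap D with g(k) = mex{g(k−s) : s ∈ {2, 4, 7}, s ≤ k}:
k:     0  1  2  3  4  5  6  7  8  9 10 11
g(k):  0  0  1  1  2  2  0  3  1  0  2  1
So g(11) = 1.
By the Sprague-Grundy theorem, the Grundy value of a sum of independent games is the XOR of the component values.
Combined value = 12 ⊕ 5 ⊕ 9 ⊕ 1 = 1.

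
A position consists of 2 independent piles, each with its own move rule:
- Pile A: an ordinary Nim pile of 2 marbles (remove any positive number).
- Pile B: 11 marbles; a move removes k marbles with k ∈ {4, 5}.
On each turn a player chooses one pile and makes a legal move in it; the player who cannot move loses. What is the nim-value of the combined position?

2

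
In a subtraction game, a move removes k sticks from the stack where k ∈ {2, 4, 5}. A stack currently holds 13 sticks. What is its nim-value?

Grundy values for subtraction set {2, 4, 5}:
g(0) = mex{} = 0
g(1) = mex{} = 0
g(2) = mex{0} = 1
g(3) = mex{0} = 1
g(4) = mex{0,1} = 2
g(5) = mex{0,1} = 2
g(6) = mex{0,1,2} = 3
g(7) = mex{1,2} = 0
g(8) = mex{1,2,3} = 0
g(9) = mex{0,2} = 1
g(10) = mex{0,2,3} = 1
g(11) = mex{0,1,3} = 2
g(12) = mex{0,1} = 2
g(13) = mex{0,1,2} = 3
So g(13) = 3.

3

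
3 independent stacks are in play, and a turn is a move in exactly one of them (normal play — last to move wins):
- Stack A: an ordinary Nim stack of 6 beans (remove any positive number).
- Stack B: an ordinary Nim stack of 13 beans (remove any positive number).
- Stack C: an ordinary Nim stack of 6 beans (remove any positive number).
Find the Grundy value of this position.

13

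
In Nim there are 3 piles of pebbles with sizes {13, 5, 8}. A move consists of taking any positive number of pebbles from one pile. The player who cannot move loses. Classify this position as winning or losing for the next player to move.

Nim-sum: 13 ^ 5 ^ 8 = 0.
The nim-sum is 0, so this is a P-position: the player to move is in a losing position under optimal play.

Losing position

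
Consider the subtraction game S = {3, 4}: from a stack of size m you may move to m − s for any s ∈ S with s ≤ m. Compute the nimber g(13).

2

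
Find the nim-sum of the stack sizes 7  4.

3

Compute the nim-sum pairwise:
7 ⊕ 4 = 3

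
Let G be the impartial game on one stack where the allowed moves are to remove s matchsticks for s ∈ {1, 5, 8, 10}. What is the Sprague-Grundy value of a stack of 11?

3

Compute g(0), g(1), … for moves {1, 5, 8, 10}:
k:     0  1  2  3  4  5  6  7  8  9 10 11
g(k):  0  1  0  1  0  1  0  1  2  3  2  3
So g(11) = 3.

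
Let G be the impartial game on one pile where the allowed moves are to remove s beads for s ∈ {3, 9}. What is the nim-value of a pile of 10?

Compute g(0), g(1), … for moves {3, 9}:
k:     0  1  2  3  4  5  6  7  8  9 10
g(k):  0  0  0  1  1  1  0  0  0  1  1
So g(10) = 1.

1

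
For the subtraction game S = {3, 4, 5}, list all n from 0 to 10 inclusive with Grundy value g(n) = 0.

0, 1, 2, 8, 9, 10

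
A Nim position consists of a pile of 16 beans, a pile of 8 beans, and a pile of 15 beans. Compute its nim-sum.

23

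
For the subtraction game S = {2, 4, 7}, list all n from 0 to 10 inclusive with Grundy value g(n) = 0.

0, 1, 6, 9

Grundy values for subtraction set {2, 4, 7}:
k:     0  1  2  3  4  5  6  7  8  9 10
g(k):  0  0  1  1  2  2  0  3  1  0  2
The P-positions (g = 0) in 0..10 are 0, 1, 6, 9.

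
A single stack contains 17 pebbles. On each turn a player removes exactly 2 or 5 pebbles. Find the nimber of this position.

1

Grundy values for subtraction set {2, 5}:
k:     0  1  2  3  4  5  6  7  8  9 10 11 12 13 14 15 16 17
g(k):  0  0  1  1  0  2  1  0  0  1  1  0  2  1  0  0  1  1
So g(17) = 1.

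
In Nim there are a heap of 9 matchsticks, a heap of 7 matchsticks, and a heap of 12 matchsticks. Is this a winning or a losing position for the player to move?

Winning position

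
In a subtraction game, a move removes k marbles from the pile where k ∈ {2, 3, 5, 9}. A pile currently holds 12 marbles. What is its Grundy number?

Grundy values for subtraction set {2, 3, 5, 9}:
g(0) = mex{} = 0
g(1) = mex{} = 0
g(2) = mex{0} = 1
g(3) = mex{0} = 1
g(4) = mex{0,1} = 2
g(5) = mex{0,1} = 2
g(6) = mex{0,1,2} = 3
g(7) = mex{1,2} = 0
g(8) = mex{1,2,3} = 0
g(9) = mex{0,2,3} = 1
g(10) = mex{0,2} = 1
g(11) = mex{0,1,3} = 2
g(12) = mex{0,1} = 2
So g(12) = 2.

2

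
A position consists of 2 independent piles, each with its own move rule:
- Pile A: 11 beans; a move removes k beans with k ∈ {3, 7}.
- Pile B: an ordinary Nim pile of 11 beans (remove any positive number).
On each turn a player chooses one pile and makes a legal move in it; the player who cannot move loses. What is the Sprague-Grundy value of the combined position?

11

For pile A, compute g(0), g(1), … with moves {3, 7}:
k:     0  1  2  3  4  5  6  7  8  9 10 11
g(k):  0  0  0  1  1  1  0  2  2  1  0  0
So g(11) = 0.
Pile B is a plain Nim pile of size 11, so its Grundy value is 11.
By the Sprague-Grundy theorem, the Grundy value of a sum of independent games is the XOR of the component values.
Combined value = 0 XOR 11 = 11.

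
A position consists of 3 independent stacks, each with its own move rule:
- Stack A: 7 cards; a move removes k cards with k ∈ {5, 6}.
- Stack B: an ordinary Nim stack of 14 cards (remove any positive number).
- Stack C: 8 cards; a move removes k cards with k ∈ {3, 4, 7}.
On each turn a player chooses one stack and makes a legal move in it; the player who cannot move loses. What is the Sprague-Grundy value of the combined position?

13

Build the Grundy sequence for stack A with g(k) = mex{g(k−s) : s ∈ {5, 6}, s ≤ k}:
k:     0  1  2  3  4  5  6  7
g(k):  0  0  0  0  0  1  1  1
So g(7) = 1.
Stack B is a plain Nim stack of size 14, so its Grundy value is 14.
Grundy values for stack C (subtraction set {3, 4, 7}):
k:     0  1  2  3  4  5  6  7  8
g(k):  0  0  0  1  1  1  2  2  2
So g(8) = 2.
By the Sprague-Grundy theorem, the Grundy value of a sum of independent games is the XOR of the component values.
Combined value = 1 ⊕ 14 ⊕ 2 = 13.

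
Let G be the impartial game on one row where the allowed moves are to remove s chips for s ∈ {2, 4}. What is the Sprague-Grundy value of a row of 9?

Grundy values for subtraction set {2, 4}:
g(0) = mex{} = 0
g(1) = mex{} = 0
g(2) = mex{0} = 1
g(3) = mex{0} = 1
g(4) = mex{0,1} = 2
g(5) = mex{0,1} = 2
g(6) = mex{1,2} = 0
g(7) = mex{1,2} = 0
g(8) = mex{0,2} = 1
g(9) = mex{0,2} = 1
So g(9) = 1.

1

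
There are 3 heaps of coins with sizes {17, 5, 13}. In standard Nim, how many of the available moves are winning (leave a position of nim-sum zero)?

Write each in binary and XOR column by column:
  10001  (17)
  00101  (5)
  01101  (13)
  -----
  11001  (25)
The overall nim-sum is X = 25. A heap of size p has a winning move iff p XOR X < p (reduce it to p XOR X).
  17: 17 XOR 25 = 8 < 17 — winning move (to 8).
  5: 5 XOR 25 = 28 ≥ 5 — no move.
  13: 13 XOR 25 = 20 ≥ 13 — no move.
That gives 1 winning move.

1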